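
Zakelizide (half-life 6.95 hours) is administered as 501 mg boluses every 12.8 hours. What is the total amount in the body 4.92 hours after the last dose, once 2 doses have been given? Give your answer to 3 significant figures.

The 2 doses were given 17.72, 4.92 hours ago.
Total = 501·(1/2)^(17.72/6.95) + 501·(1/2)^(4.92/6.95)
      = 85.57 + 306.71 ≈ 392.28 mg.

392 mg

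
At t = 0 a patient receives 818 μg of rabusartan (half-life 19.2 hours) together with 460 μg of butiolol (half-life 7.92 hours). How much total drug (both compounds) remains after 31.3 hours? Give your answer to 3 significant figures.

294 μg

rabusartan: 818 × (1/2)^(31.3/19.2) = 818 × (1/2)^1.6302 ≈ 264.25 μg.
butiolol: 460 × (1/2)^(31.3/7.92) = 460 × (1/2)^3.952 ≈ 29.722 μg.
Total = 264.25 + 29.722 ≈ 293.97 μg.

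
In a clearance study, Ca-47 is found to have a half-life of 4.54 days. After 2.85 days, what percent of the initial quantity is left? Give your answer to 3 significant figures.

64.7%

n = 2.85/4.54 ≈ 0.62775 half-lives.
Fraction remaining = (1/2)^0.62775 ≈ 0.64718, i.e. 64.718%.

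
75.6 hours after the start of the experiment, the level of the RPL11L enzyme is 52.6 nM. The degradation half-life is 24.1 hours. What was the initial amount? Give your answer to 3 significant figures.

Number of half-lives elapsed: n = 75.6/24.1 ≈ 3.1369.
A₀ = A × 2^n = 52.6 × 2^3.1369 = 52.6 × 8.7965 ≈ 462.7 nM.

463 nM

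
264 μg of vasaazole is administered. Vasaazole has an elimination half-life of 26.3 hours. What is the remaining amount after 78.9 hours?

33 μg

Elapsed time is 3 half-lives (78.9/26.3).
Each half-life halves the amount: 264 × (1/2)^3 = 264/8 = 33 μg.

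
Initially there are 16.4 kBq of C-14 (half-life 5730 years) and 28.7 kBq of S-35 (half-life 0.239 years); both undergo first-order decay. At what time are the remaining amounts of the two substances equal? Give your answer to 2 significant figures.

0.19 years

Set 16.4·(1/2)^(t/5730) = 28.7·(1/2)^(t/0.239).
Taking log₂: log₂(16.4/28.7) = t·(1/5730 − 1/0.239).
log₂(0.57143) = -0.80735; 1/5730 − 1/0.239 = -4.1839.
t = -0.80735 / -4.1839 ≈ 0.19297 years.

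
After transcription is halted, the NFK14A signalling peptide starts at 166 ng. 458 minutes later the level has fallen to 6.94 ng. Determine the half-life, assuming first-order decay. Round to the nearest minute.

100 minutes

A/A₀ = 6.94/166 ≈ 0.041807.
n = log₂(23.919) ≈ 4.5801 half-lives elapsed in 458 minutes.
t½ = 458/4.5801 ≈ 99.998 minutes.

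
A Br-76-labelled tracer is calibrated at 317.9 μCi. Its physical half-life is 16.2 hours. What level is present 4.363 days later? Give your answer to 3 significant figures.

Convert the elapsed time: 4.363 days = 104.712 hours.
Number of half-lives: n = 104.712/16.2 ≈ 6.4637.
Remaining = 317.9 × (1/2)^6.4637 = 317.9 × 0.01133 ≈ 3.6018 μCi.

3.60 μCi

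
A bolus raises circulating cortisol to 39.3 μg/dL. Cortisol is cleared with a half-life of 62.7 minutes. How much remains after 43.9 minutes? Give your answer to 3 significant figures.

24.2 μg/dL

Number of half-lives: n = 43.9/62.7 ≈ 0.70016.
Remaining = 39.3 × (1/2)^0.70016 = 39.3 × 0.6155 ≈ 24.189 μg/dL.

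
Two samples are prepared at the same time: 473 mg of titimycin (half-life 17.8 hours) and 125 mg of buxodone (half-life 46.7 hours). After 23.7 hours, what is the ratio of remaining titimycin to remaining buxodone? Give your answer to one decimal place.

2.1

titimycin: 473 × (1/2)^(23.7/17.8) = 473 × (1/2)^1.3315 ≈ 187.95 mg.
buxodone: 125 × (1/2)^(23.7/46.7) = 125 × (1/2)^0.50749 ≈ 87.93 mg.
Ratio ≈ 187.95 / 87.93 ≈ 2.1375.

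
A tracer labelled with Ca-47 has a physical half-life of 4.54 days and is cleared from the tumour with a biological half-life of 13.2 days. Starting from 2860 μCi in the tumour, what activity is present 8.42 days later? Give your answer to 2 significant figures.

1/t_eff = 1/t_phys + 1/t_biol = 1/4.54 + 1/13.2 = 0.29602 per day.
t_eff = 4.54 × 13.2 / (4.54 + 13.2) ≈ 3.3781 days.
Remaining = 2860 × (1/2)^(8.42/3.3781) = 2860 × (1/2)^2.4925 ≈ 508.21 μCi.

510 μCi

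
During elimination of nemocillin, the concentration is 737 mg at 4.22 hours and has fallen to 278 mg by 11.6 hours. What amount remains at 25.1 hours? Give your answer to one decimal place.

Over Δt = 11.6 − 4.22 = 7.38 hours, the level fell by a factor of 737/278 ≈ 2.6511.
n = log₂(2.6511) ≈ 1.4066 half-lives, so t½ = 7.38/1.4066 ≈ 5.2468 hours.
From t = 11.6 to t = 25.1: 278 × (1/2)^((25.1−11.6)/5.2468) ≈ 46.719 mg.

46.7 mg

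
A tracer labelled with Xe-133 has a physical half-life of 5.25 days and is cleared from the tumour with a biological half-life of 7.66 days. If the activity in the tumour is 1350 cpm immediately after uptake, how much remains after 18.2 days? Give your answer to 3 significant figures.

1/t_eff = 1/t_phys + 1/t_biol = 1/5.25 + 1/7.66 = 0.32102 per day.
t_eff = 5.25 × 7.66 / (5.25 + 7.66) ≈ 3.115 days.
Remaining = 1350 × (1/2)^(18.2/3.115) = 1350 × (1/2)^5.8426 ≈ 23.525 cpm.

23.5 cpm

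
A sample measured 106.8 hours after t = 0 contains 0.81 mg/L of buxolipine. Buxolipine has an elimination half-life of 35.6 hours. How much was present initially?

Number of half-lives elapsed: n = 106.8/35.6 ≈ 3.
A₀ = A × 2^n = 0.81 × 2^3 = 0.81 × 8 ≈ 6.48 mg/L.

6.48 mg/L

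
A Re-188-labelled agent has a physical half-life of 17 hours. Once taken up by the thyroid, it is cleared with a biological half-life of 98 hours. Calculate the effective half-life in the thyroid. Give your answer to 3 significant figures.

14.5 hours

1/t_eff = 1/t_phys + 1/t_biol = 1/17 + 1/98 = 0.069028 per hour.
t_eff = 17 × 98 / (17 + 98) ≈ 14.487 hours.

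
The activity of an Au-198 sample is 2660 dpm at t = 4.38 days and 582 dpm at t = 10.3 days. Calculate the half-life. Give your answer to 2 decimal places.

2.70 days

Over Δt = 10.3 − 4.38 = 5.92 days, the level fell by a factor of 2660/582 ≈ 4.5704.
n = log₂(4.5704) ≈ 2.1923 half-lives, so t½ = 5.92/2.1923 ≈ 2.7003 days.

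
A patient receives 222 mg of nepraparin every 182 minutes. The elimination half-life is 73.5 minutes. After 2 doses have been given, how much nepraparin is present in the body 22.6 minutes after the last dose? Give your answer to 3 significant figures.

212 mg

The 2 doses were given 204.6, 22.6 minutes ago.
Total = 222·(1/2)^(204.6/73.5) + 222·(1/2)^(22.6/73.5)
      = 32.239 + 179.39 ≈ 211.63 mg.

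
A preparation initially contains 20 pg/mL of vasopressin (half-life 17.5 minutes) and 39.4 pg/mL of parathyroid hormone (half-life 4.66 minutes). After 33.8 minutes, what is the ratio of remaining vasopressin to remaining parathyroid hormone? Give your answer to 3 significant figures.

20.3

vasopressin: 20 × (1/2)^(33.8/17.5) = 20 × (1/2)^1.9314 ≈ 5.2434 pg/mL.
parathyroid hormone: 39.4 × (1/2)^(33.8/4.66) = 39.4 × (1/2)^7.2532 ≈ 0.25826 pg/mL.
Ratio ≈ 5.2434 / 0.25826 ≈ 20.303.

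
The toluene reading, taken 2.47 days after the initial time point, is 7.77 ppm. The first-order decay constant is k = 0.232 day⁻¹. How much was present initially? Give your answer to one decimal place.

t½ = ln 2 / k = 0.69315 / 0.232 ≈ 2.9877 days.
Number of half-lives elapsed: n = 2.47/2.9877 ≈ 0.82672.
A₀ = A × 2^n = 7.77 × 2^0.82672 = 7.77 × 1.7737 ≈ 13.781 ppm.

13.8 ppm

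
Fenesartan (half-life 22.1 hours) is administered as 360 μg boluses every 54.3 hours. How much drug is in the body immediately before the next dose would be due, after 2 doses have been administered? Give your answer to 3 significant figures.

The 2 doses were given 108.6, 54.3 hours ago.
Total = 360·(1/2)^(108.6/22.1) + 360·(1/2)^(54.3/22.1)
      = 11.941 + 65.564 ≈ 77.505 μg.

77.5 μg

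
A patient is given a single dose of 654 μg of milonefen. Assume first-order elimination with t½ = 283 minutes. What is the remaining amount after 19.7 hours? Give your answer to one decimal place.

36.2 μg

Convert the elapsed time: 19.7 hours = 1182 minutes.
Number of half-lives: n = 1182/283 ≈ 4.1767.
Remaining = 654 × (1/2)^4.1767 = 654 × 0.055296 ≈ 36.164 μg.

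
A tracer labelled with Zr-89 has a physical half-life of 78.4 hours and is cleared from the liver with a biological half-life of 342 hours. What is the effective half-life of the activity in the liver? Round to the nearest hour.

64 hours

1/t_eff = 1/t_phys + 1/t_biol = 1/78.4 + 1/342 = 0.015679 per hour.
t_eff = 78.4 × 342 / (78.4 + 342) ≈ 63.779 hours.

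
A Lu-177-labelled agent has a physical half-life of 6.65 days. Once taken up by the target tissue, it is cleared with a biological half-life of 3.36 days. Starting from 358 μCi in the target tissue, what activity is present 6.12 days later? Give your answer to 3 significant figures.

53.5 μCi

1/t_eff = 1/t_phys + 1/t_biol = 1/6.65 + 1/3.36 = 0.44799 per day.
t_eff = 6.65 × 3.36 / (6.65 + 3.36) ≈ 2.2322 days.
Remaining = 358 × (1/2)^(6.12/2.2322) = 358 × (1/2)^2.7417 ≈ 53.523 μCi.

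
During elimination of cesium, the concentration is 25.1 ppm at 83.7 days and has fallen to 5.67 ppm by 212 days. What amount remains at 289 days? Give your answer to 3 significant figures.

Over Δt = 212 − 83.7 = 128.3 days, the level fell by a factor of 25.1/5.67 ≈ 4.4268.
n = log₂(4.4268) ≈ 2.1463 half-lives, so t½ = 128.3/2.1463 ≈ 59.778 days.
From t = 212 to t = 289: 5.67 × (1/2)^((289−212)/59.778) ≈ 2.3218 ppm.

2.32 ppm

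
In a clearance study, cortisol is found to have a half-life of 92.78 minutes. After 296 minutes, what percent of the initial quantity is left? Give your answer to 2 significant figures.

11%

n = 296/92.78 ≈ 3.1903 half-lives.
Fraction remaining = (1/2)^3.1903 ≈ 0.10955, i.e. 10.955%.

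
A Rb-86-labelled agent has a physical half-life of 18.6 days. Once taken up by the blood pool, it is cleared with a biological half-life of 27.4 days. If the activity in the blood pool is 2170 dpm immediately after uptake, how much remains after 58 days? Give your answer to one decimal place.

1/t_eff = 1/t_phys + 1/t_biol = 1/18.6 + 1/27.4 = 0.09026 per day.
t_eff = 18.6 × 27.4 / (18.6 + 27.4) ≈ 11.079 days.
Remaining = 2170 × (1/2)^(58/11.079) = 2170 × (1/2)^5.2351 ≈ 57.617 dpm.

57.6 dpm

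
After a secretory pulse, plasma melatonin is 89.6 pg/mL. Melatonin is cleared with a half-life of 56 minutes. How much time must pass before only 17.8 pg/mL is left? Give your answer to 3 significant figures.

Fraction remaining = 17.8/89.6 ≈ 0.19866.
n = log₂(89.6/17.8) = ln(5.0337)/ln 2 ≈ 2.3316 half-lives.
t = n × t½ = 2.3316 × 56 ≈ 130.57 minutes.

131 minutes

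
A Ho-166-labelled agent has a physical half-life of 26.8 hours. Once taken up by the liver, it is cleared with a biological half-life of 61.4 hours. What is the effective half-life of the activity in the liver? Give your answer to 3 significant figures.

18.7 hours

1/t_eff = 1/t_phys + 1/t_biol = 1/26.8 + 1/61.4 = 0.0536 per hour.
t_eff = 26.8 × 61.4 / (26.8 + 61.4) ≈ 18.657 hours.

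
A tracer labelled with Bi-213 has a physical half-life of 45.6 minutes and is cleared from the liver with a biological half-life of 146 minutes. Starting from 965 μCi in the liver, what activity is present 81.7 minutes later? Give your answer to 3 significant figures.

1/t_eff = 1/t_phys + 1/t_biol = 1/45.6 + 1/146 = 0.028779 per minute.
t_eff = 45.6 × 146 / (45.6 + 146) ≈ 34.747 minutes.
Remaining = 965 × (1/2)^(81.7/34.747) = 965 × (1/2)^2.3513 ≈ 189.12 μCi.

189 μCi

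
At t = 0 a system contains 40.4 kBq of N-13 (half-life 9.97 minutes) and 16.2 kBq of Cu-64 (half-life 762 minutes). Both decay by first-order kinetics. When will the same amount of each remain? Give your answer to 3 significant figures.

Set 40.4·(1/2)^(t/9.97) = 16.2·(1/2)^(t/762).
Taking log₂: log₂(40.4/16.2) = t·(1/9.97 − 1/762).
log₂(2.4938) = 1.3184; 1/9.97 − 1/762 = 0.098989.
t = 1.3184 / 0.098989 ≈ 13.318 minutes.

13.3 minutes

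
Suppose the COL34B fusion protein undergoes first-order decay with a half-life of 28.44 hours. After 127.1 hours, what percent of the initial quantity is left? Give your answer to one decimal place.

4.5%

n = 127.1/28.44 ≈ 4.4691 half-lives.
Fraction remaining = (1/2)^4.4691 ≈ 0.045152, i.e. 4.5152%.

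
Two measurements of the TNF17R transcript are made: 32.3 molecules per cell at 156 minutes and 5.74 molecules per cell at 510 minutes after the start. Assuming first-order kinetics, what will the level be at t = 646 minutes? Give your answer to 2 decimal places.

2.96 molecules per cell

Over Δt = 510 − 156 = 354 minutes, the level fell by a factor of 32.3/5.74 ≈ 5.6272.
n = log₂(5.6272) ≈ 2.4924 half-lives, so t½ = 354/2.4924 ≈ 142.03 minutes.
From t = 510 to t = 646: 5.74 × (1/2)^((646−510)/142.03) ≈ 2.9557 molecules per cell.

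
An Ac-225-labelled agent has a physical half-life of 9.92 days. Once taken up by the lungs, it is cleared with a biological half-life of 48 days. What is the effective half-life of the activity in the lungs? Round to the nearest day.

8 days

1/t_eff = 1/t_phys + 1/t_biol = 1/9.92 + 1/48 = 0.12164 per day.
t_eff = 9.92 × 48 / (9.92 + 48) ≈ 8.221 days.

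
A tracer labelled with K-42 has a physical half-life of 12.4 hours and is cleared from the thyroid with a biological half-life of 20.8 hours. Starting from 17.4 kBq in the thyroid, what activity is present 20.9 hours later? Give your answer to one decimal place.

2.7 kBq

1/t_eff = 1/t_phys + 1/t_biol = 1/12.4 + 1/20.8 = 0.12872 per hour.
t_eff = 12.4 × 20.8 / (12.4 + 20.8) ≈ 7.7687 hours.
Remaining = 17.4 × (1/2)^(20.9/7.7687) = 17.4 × (1/2)^2.6903 ≈ 2.6958 kBq.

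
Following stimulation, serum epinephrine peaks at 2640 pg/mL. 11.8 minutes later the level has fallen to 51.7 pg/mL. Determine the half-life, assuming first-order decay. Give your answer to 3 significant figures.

A/A₀ = 51.7/2640 ≈ 0.019583.
n = log₂(51.064) ≈ 5.6742 half-lives elapsed in 11.8 minutes.
t½ = 11.8/5.6742 ≈ 2.0796 minutes.

2.08 minutes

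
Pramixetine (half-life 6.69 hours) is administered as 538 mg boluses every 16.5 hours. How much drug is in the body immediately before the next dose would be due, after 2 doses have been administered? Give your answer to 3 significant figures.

115 mg

The 2 doses were given 33, 16.5 hours ago.
Total = 538·(1/2)^(33/6.69) + 538·(1/2)^(16.5/6.69)
      = 17.615 + 97.349 ≈ 114.96 mg.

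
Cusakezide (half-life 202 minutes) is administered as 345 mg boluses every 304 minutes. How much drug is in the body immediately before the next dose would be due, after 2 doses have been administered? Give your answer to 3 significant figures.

164 mg

The 2 doses were given 608, 304 minutes ago.
Total = 345·(1/2)^(608/202) + 345·(1/2)^(304/202)
      = 42.83 + 121.56 ≈ 164.39 mg.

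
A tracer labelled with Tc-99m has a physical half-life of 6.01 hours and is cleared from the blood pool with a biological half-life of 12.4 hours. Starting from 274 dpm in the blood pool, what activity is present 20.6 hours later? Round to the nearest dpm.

1/t_eff = 1/t_phys + 1/t_biol = 1/6.01 + 1/12.4 = 0.24703 per hour.
t_eff = 6.01 × 12.4 / (6.01 + 12.4) ≈ 4.048 hours.
Remaining = 274 × (1/2)^(20.6/4.048) = 274 × (1/2)^5.0889 ≈ 8.0507 dpm.

8 dpm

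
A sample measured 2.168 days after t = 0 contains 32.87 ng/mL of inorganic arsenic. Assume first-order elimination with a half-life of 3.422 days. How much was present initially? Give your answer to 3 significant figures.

Number of half-lives elapsed: n = 2.168/3.422 ≈ 0.63355.
A₀ = A × 2^n = 32.87 × 2^0.63355 = 32.87 × 1.5514 ≈ 50.994 ng/mL.

51.0 ng/mL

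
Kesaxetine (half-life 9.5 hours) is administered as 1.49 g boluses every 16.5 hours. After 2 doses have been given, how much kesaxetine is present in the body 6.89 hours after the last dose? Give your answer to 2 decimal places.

1.17 g

The 2 doses were given 23.39, 6.89 hours ago.
Total = 1.49·(1/2)^(23.39/9.5) + 1.49·(1/2)^(6.89/9.5)
      = 0.27041 + 0.90128 ≈ 1.1717 g.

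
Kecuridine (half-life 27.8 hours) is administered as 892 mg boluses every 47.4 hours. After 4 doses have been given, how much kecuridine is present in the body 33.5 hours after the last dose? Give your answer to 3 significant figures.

553 mg

The 4 doses were given 175.7, 128.3, 80.9, 33.5 hours ago.
Total = 892·(1/2)^(175.7/27.8) + 892·(1/2)^(128.3/27.8) + 892·(1/2)^(80.9/27.8) + 892·(1/2)^(33.5/27.8)
      = 11.164 + 36.398 + 118.67 + 386.91 ≈ 553.15 mg.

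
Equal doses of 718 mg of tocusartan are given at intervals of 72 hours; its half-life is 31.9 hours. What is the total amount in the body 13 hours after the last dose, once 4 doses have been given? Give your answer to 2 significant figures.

680 mg

The 4 doses were given 229, 157, 85, 13 hours ago.
Total = 718·(1/2)^(229/31.9) + 718·(1/2)^(157/31.9) + 718·(1/2)^(85/31.9) + 718·(1/2)^(13/31.9)
      = 4.9559 + 23.69 + 113.24 + 541.31 ≈ 683.2 mg.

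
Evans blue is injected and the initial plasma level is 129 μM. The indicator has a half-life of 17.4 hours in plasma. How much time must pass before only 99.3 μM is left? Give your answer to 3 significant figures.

Fraction remaining = 99.3/129 ≈ 0.76977.
n = log₂(129/99.3) = ln(1.2991)/ln 2 ≈ 0.37751 half-lives.
t = n × t½ = 0.37751 × 17.4 ≈ 6.5686 hours.

6.57 hours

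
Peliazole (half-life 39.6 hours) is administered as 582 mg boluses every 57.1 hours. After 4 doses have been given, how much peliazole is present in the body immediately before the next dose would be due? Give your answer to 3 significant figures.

333 mg

The 4 doses were given 228.4, 171.3, 114.2, 57.1 hours ago.
Total = 582·(1/2)^(228.4/39.6) + 582·(1/2)^(171.3/39.6) + 582·(1/2)^(114.2/39.6) + 582·(1/2)^(57.1/39.6)
      = 10.683 + 29.023 + 78.85 + 214.22 ≈ 332.78 mg.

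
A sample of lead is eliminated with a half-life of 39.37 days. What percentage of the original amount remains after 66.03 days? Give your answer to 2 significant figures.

31%

n = 66.03/39.37 ≈ 1.6772 half-lives.
Fraction remaining = (1/2)^1.6772 ≈ 0.3127, i.e. 31.27%.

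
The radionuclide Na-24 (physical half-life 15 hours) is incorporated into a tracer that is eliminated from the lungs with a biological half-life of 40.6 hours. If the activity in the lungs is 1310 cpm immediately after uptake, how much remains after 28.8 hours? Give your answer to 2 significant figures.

1/t_eff = 1/t_phys + 1/t_biol = 1/15 + 1/40.6 = 0.091297 per hour.
t_eff = 15 × 40.6 / (15 + 40.6) ≈ 10.953 hours.
Remaining = 1310 × (1/2)^(28.8/10.953) = 1310 × (1/2)^2.6294 ≈ 211.72 cpm.

210 cpm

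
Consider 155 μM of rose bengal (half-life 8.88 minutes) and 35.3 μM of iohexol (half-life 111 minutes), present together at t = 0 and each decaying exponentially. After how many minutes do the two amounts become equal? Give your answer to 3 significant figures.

Set 155·(1/2)^(t/8.88) = 35.3·(1/2)^(t/111).
Taking log₂: log₂(155/35.3) = t·(1/8.88 − 1/111).
log₂(4.3909) = 2.1345; 1/8.88 − 1/111 = 0.1036.
t = 2.1345 / 0.1036 ≈ 20.603 minutes.

20.6 minutes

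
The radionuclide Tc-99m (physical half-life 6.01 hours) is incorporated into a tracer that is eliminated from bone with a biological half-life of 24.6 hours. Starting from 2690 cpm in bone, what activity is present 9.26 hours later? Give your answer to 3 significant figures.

712 cpm

1/t_eff = 1/t_phys + 1/t_biol = 1/6.01 + 1/24.6 = 0.20704 per hour.
t_eff = 6.01 × 24.6 / (6.01 + 24.6) ≈ 4.83 hours.
Remaining = 2690 × (1/2)^(9.26/4.83) = 2690 × (1/2)^1.9172 ≈ 712.23 cpm.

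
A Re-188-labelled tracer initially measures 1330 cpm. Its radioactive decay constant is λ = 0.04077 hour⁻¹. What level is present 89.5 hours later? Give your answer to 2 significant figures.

35 cpm

t½ = ln 2 / λ = 0.69315 / 0.04077 ≈ 17.001 hours.
Number of half-lives: n = 89.5/17.001 ≈ 5.2643.
Remaining = 1330 × (1/2)^5.2643 = 1330 × 0.026019 ≈ 34.606 cpm.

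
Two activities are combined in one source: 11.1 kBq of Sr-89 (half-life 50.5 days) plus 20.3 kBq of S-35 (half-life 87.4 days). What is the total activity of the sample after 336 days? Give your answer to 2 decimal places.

1.52 kBq

Sr-89: 11.1 × (1/2)^(336/50.5) = 11.1 × (1/2)^6.6535 ≈ 0.11026 kBq.
S-35: 20.3 × (1/2)^(336/87.4) = 20.3 × (1/2)^3.8444 ≈ 1.4132 kBq.
Total = 0.11026 + 1.4132 ≈ 1.5235 kBq.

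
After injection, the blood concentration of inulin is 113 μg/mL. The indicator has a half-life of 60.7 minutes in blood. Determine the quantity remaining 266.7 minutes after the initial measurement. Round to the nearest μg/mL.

Number of half-lives: n = 266.7/60.7 ≈ 4.3937.
Remaining = 113 × (1/2)^4.3937 = 113 × 0.047572 ≈ 5.3757 μg/mL.

5 μg/mL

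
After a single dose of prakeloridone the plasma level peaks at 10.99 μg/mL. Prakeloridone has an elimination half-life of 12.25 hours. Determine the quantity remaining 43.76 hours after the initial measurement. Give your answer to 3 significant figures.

Number of half-lives: n = 43.76/12.25 ≈ 3.5722.
Remaining = 10.99 × (1/2)^3.5722 = 10.99 × 0.084071 ≈ 0.92394 μg/mL.

0.924 μg/mL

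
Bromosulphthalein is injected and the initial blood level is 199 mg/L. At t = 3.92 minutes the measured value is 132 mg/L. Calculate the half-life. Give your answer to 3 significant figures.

6.62 minutes

A/A₀ = 132/199 ≈ 0.66332.
n = log₂(1.5076) ≈ 0.59223 half-lives elapsed in 3.92 minutes.
t½ = 3.92/0.59223 ≈ 6.619 minutes.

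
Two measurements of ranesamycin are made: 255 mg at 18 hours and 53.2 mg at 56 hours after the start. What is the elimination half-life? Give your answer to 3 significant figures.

16.8 hours

Over Δt = 56 − 18 = 38 hours, the level fell by a factor of 255/53.2 ≈ 4.7932.
n = log₂(4.7932) ≈ 2.261 half-lives, so t½ = 38/2.261 ≈ 16.807 hours.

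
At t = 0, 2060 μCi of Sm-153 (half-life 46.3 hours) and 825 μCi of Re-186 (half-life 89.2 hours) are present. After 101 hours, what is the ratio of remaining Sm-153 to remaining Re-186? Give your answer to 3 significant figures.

Sm-153: 2060 × (1/2)^(101/46.3) = 2060 × (1/2)^2.1814 ≈ 454.14 μCi.
Re-186: 825 × (1/2)^(101/89.2) = 825 × (1/2)^1.1323 ≈ 376.36 μCi.
Ratio ≈ 454.14 / 376.36 ≈ 1.2067.

1.21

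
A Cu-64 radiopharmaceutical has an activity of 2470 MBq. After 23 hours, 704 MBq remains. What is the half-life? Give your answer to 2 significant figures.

13 hours

A/A₀ = 704/2470 ≈ 0.28502.
n = log₂(3.5085) ≈ 1.8109 half-lives elapsed in 23 hours.
t½ = 23/1.8109 ≈ 12.701 hours.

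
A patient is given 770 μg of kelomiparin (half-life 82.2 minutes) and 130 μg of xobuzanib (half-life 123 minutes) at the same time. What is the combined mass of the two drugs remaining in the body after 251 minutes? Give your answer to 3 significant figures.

kelomiparin: 770 × (1/2)^(251/82.2) = 770 × (1/2)^3.0535 ≈ 92.744 μg.
xobuzanib: 130 × (1/2)^(251/123) = 130 × (1/2)^2.0407 ≈ 31.597 μg.
Total = 92.744 + 31.597 ≈ 124.34 μg.

124 μg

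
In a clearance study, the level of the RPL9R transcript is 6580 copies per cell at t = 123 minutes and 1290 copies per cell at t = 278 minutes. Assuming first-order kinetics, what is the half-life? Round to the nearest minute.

Over Δt = 278 − 123 = 155 minutes, the level fell by a factor of 6580/1290 ≈ 5.1008.
n = log₂(5.1008) ≈ 2.3507 half-lives, so t½ = 155/2.3507 ≈ 65.937 minutes.

66 minutes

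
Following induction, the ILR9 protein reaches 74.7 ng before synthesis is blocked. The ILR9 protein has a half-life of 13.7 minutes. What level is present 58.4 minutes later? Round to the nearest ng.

Number of half-lives: n = 58.4/13.7 ≈ 4.2628.
Remaining = 74.7 × (1/2)^4.2628 = 74.7 × 0.052093 ≈ 3.8913 ng.

4 ng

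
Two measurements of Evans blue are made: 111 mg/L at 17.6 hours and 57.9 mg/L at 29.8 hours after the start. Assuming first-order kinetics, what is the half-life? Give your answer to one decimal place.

13.0 hours

Over Δt = 29.8 − 17.6 = 12.2 hours, the level fell by a factor of 111/57.9 ≈ 1.9171.
n = log₂(1.9171) ≈ 0.93892 half-lives, so t½ = 12.2/0.93892 ≈ 12.994 hours.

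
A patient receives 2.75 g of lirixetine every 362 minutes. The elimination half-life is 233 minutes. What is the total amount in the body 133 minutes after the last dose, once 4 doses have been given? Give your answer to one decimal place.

The 4 doses were given 1219, 857, 495, 133 minutes ago.
Total = 2.75·(1/2)^(1219/233) + 2.75·(1/2)^(857/233) + 2.75·(1/2)^(495/233) + 2.75·(1/2)^(133/233)
      = 0.073184 + 0.21484 + 0.63067 + 1.8514 ≈ 2.7701 g.

2.8 g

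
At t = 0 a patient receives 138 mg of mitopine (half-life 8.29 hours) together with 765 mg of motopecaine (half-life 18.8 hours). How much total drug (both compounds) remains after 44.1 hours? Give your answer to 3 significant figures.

mitopine: 138 × (1/2)^(44.1/8.29) = 138 × (1/2)^5.3197 ≈ 3.4554 mg.
motopecaine: 765 × (1/2)^(44.1/18.8) = 765 × (1/2)^2.3457 ≈ 150.49 mg.
Total = 3.4554 + 150.49 ≈ 153.95 mg.

154 mg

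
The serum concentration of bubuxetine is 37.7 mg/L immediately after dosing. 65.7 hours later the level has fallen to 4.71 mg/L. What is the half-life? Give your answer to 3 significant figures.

21.9 hours

A/A₀ = 4.71/37.7 ≈ 0.12493.
n = log₂(8.0042) ≈ 3.0008 half-lives elapsed in 65.7 hours.
t½ = 65.7/3.0008 ≈ 21.894 hours.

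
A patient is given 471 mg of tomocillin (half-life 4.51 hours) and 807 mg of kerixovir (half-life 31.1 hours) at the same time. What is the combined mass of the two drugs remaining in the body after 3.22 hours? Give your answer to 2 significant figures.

tomocillin: 471 × (1/2)^(3.22/4.51) = 471 × (1/2)^0.71397 ≈ 287.14 mg.
kerixovir: 807 × (1/2)^(3.22/31.1) = 807 × (1/2)^0.10354 ≈ 751.11 mg.
Total = 287.14 + 751.11 ≈ 1038.3 mg.

1000 mg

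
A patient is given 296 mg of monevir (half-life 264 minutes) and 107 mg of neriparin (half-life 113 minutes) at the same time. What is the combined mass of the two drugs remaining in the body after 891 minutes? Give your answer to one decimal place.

monevir: 296 × (1/2)^(891/264) = 296 × (1/2)^3.375 ≈ 28.531 mg.
neriparin: 107 × (1/2)^(891/113) = 107 × (1/2)^7.885 ≈ 0.45266 mg.
Total = 28.531 + 0.45266 ≈ 28.984 mg.

29.0 mg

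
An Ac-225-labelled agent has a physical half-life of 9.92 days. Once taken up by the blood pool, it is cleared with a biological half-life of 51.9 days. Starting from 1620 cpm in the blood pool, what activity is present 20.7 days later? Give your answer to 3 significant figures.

289 cpm

1/t_eff = 1/t_phys + 1/t_biol = 1/9.92 + 1/51.9 = 0.12007 per day.
t_eff = 9.92 × 51.9 / (9.92 + 51.9) ≈ 8.3282 days.
Remaining = 1620 × (1/2)^(20.7/8.3282) = 1620 × (1/2)^2.4855 ≈ 289.26 cpm.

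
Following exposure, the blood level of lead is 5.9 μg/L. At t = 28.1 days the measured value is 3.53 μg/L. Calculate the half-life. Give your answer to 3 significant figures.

37.9 days

A/A₀ = 3.53/5.9 ≈ 0.59831.
n = log₂(1.6714) ≈ 0.74105 half-lives elapsed in 28.1 days.
t½ = 28.1/0.74105 ≈ 37.919 days.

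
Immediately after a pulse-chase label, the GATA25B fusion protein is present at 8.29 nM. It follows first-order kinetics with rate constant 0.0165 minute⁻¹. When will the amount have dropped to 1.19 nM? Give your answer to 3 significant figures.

118 minutes

t½ = ln 2 / λ = 0.69315 / 0.0165 ≈ 42.009 minutes.
Fraction remaining = 1.19/8.29 ≈ 0.14355.
n = log₂(8.29/1.19) = ln(6.9664)/ln 2 ≈ 2.8004 half-lives.
t = n × t½ = 2.8004 × 42.009 ≈ 117.64 minutes.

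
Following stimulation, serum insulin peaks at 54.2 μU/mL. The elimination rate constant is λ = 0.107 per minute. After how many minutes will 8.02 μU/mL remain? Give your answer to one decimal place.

17.9 minutes

t½ = ln 2 / λ = 0.69315 / 0.107 ≈ 6.478 minutes.
Fraction remaining = 8.02/54.2 ≈ 0.14797.
n = log₂(54.2/8.02) = ln(6.7581)/ln 2 ≈ 2.7566 half-lives.
t = n × t½ = 2.7566 × 6.478 ≈ 17.857 minutes.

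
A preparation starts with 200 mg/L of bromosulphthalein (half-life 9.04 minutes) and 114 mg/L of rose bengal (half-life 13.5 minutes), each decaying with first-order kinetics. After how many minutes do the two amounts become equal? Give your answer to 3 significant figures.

Set 200·(1/2)^(t/9.04) = 114·(1/2)^(t/13.5).
Taking log₂: log₂(200/114) = t·(1/9.04 − 1/13.5).
log₂(1.7544) = 0.81097; 1/9.04 − 1/13.5 = 0.036545.
t = 0.81097 / 0.036545 ≈ 22.191 minutes.

22.2 minutes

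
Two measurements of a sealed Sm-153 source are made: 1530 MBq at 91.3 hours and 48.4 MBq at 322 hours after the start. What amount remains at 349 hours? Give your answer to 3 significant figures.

Over Δt = 322 − 91.3 = 230.7 hours, the level fell by a factor of 1530/48.4 ≈ 31.612.
n = log₂(31.612) ≈ 4.9824 half-lives, so t½ = 230.7/4.9824 ≈ 46.303 hours.
From t = 322 to t = 349: 48.4 × (1/2)^((349−322)/46.303) ≈ 32.308 MBq.

32.3 MBq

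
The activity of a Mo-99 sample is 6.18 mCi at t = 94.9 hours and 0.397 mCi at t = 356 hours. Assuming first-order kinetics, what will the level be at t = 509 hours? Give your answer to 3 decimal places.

0.079 mCi

Over Δt = 356 − 94.9 = 261.1 hours, the level fell by a factor of 6.18/0.397 ≈ 15.567.
n = log₂(15.567) ≈ 3.9604 half-lives, so t½ = 261.1/3.9604 ≈ 65.928 hours.
From t = 356 to t = 509: 0.397 × (1/2)^((509−356)/65.928) ≈ 0.079466 mCi.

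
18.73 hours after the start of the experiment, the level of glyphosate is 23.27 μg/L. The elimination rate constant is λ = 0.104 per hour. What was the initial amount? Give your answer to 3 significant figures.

t½ = ln 2 / λ = 0.69315 / 0.104 ≈ 6.6649 hours.
Number of half-lives elapsed: n = 18.73/6.6649 ≈ 2.8103.
A₀ = A × 2^n = 23.27 × 2^2.8103 = 23.27 × 7.0141 ≈ 163.22 μg/L.

163 μg/L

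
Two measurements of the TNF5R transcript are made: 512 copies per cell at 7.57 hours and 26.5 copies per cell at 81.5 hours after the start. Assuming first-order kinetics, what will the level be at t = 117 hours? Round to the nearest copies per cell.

6 copies per cell

Over Δt = 81.5 − 7.57 = 73.93 hours, the level fell by a factor of 512/26.5 ≈ 19.321.
n = log₂(19.321) ≈ 4.2721 half-lives, so t½ = 73.93/4.2721 ≈ 17.305 hours.
From t = 81.5 to t = 117: 26.5 × (1/2)^((117−81.5)/17.305) ≈ 6.3932 copies per cell.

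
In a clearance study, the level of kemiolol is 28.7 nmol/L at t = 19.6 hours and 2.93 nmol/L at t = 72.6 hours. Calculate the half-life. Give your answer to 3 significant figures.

16.1 hours

Over Δt = 72.6 − 19.6 = 53 hours, the level fell by a factor of 28.7/2.93 ≈ 9.7952.
n = log₂(9.7952) ≈ 3.2921 half-lives, so t½ = 53/3.2921 ≈ 16.099 hours.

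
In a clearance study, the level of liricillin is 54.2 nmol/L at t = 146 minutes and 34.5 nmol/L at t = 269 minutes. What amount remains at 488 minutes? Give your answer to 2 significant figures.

15 nmol/L

Over Δt = 269 − 146 = 123 minutes, the level fell by a factor of 54.2/34.5 ≈ 1.571.
n = log₂(1.571) ≈ 0.6517 half-lives, so t½ = 123/0.6517 ≈ 188.74 minutes.
From t = 269 to t = 488: 34.5 × (1/2)^((488−269)/188.74) ≈ 15.436 nmol/L.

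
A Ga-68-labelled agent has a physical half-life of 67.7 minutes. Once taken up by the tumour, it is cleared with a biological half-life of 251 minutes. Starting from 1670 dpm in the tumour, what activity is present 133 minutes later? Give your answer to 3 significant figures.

296 dpm

1/t_eff = 1/t_phys + 1/t_biol = 1/67.7 + 1/251 = 0.018755 per minute.
t_eff = 67.7 × 251 / (67.7 + 251) ≈ 53.319 minutes.
Remaining = 1670 × (1/2)^(133/53.319) = 1670 × (1/2)^2.4944 ≈ 296.36 dpm.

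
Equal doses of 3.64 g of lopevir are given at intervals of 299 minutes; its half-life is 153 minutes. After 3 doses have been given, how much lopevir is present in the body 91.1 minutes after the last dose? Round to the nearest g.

The 3 doses were given 689.1, 390.1, 91.1 minutes ago.
Total = 3.64·(1/2)^(689.1/153) + 3.64·(1/2)^(390.1/153) + 3.64·(1/2)^(91.1/153)
      = 0.16043 + 0.62169 + 2.4091 ≈ 3.1913 g.

3 g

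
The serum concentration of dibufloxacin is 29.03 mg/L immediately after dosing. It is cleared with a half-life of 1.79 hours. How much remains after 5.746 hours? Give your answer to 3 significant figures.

Number of half-lives: n = 5.746/1.79 ≈ 3.2101.
Remaining = 29.03 × (1/2)^3.2101 = 29.03 × 0.10806 ≈ 3.1371 mg/L.

3.14 mg/L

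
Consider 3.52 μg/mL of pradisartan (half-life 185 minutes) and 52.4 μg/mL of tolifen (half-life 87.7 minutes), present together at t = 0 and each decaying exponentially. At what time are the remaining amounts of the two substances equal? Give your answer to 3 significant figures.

Set 3.52·(1/2)^(t/185) = 52.4·(1/2)^(t/87.7).
Taking log₂: log₂(3.52/52.4) = t·(1/185 − 1/87.7).
log₂(0.067176) = -3.8959; 1/185 − 1/87.7 = -0.0059971.
t = -3.8959 / -0.0059971 ≈ 649.63 minutes.

650 minutes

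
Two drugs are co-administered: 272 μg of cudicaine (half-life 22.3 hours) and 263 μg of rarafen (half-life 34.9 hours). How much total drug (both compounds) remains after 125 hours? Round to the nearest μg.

cudicaine: 272 × (1/2)^(125/22.3) = 272 × (1/2)^5.6054 ≈ 5.587 μg.
rarafen: 263 × (1/2)^(125/34.9) = 263 × (1/2)^3.5817 ≈ 21.967 μg.
Total = 5.587 + 21.967 ≈ 27.554 μg.

28 μg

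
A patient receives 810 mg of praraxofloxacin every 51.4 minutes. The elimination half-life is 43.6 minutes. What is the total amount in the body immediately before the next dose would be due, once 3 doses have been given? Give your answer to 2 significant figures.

590 mg

The 3 doses were given 154.2, 102.8, 51.4 minutes ago.
Total = 810·(1/2)^(154.2/43.6) + 810·(1/2)^(102.8/43.6) + 810·(1/2)^(51.4/43.6)
      = 69.796 + 158.02 + 357.77 ≈ 585.59 mg.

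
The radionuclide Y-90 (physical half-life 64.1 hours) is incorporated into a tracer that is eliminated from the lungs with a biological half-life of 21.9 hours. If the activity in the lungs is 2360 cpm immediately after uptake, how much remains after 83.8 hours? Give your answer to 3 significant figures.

1/t_eff = 1/t_phys + 1/t_biol = 1/64.1 + 1/21.9 = 0.061263 per hour.
t_eff = 64.1 × 21.9 / (64.1 + 21.9) ≈ 16.323 hours.
Remaining = 2360 × (1/2)^(83.8/16.323) = 2360 × (1/2)^5.1338 ≈ 67.217 cpm.

67.2 cpm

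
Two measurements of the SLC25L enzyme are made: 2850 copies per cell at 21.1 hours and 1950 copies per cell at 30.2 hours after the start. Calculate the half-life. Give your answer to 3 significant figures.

Over Δt = 30.2 − 21.1 = 9.1 hours, the level fell by a factor of 2850/1950 ≈ 1.4615.
n = log₂(1.4615) ≈ 0.54749 half-lives, so t½ = 9.1/0.54749 ≈ 16.621 hours.

16.6 hours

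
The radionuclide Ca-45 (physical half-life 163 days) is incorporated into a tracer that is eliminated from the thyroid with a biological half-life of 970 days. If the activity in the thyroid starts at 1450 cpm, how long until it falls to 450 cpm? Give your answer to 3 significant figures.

236 days

1/t_eff = 1/t_phys + 1/t_biol = 1/163 + 1/970 = 0.0071659 per day.
t_eff = 163 × 970 / (163 + 970) ≈ 139.55 days.
n = log₂(1450/450) ≈ 1.6881; t = 1.6881 × 139.55 ≈ 235.57 days.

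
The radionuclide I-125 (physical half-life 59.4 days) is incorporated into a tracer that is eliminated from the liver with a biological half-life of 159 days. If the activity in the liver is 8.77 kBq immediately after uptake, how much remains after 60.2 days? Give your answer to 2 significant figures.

3.3 kBq

1/t_eff = 1/t_phys + 1/t_biol = 1/59.4 + 1/159 = 0.023124 per day.
t_eff = 59.4 × 159 / (59.4 + 159) ≈ 43.245 days.
Remaining = 8.77 × (1/2)^(60.2/43.245) = 8.77 × (1/2)^1.3921 ≈ 3.3415 kBq.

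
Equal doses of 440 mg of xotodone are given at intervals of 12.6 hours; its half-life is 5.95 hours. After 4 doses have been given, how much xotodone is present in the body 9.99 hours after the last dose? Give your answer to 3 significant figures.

The 4 doses were given 47.79, 35.19, 22.59, 9.99 hours ago.
Total = 440·(1/2)^(47.79/5.95) + 440·(1/2)^(35.19/5.95) + 440·(1/2)^(22.59/5.95) + 440·(1/2)^(9.99/5.95)
      = 1.6811 + 7.2958 + 31.663 + 137.41 ≈ 178.05 mg.

178 mg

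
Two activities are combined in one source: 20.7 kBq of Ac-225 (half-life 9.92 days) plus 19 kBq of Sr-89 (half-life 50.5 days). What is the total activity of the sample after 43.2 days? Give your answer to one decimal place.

11.5 kBq

Ac-225: 20.7 × (1/2)^(43.2/9.92) = 20.7 × (1/2)^4.3548 ≈ 1.0117 kBq.
Sr-89: 19 × (1/2)^(43.2/50.5) = 19 × (1/2)^0.85545 ≈ 10.501 kBq.
Total = 1.0117 + 10.501 ≈ 11.513 kBq.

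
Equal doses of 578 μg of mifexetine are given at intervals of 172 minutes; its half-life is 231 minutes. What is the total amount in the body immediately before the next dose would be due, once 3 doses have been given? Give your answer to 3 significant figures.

The 3 doses were given 516, 344, 172 minutes ago.
Total = 578·(1/2)^(516/231) + 578·(1/2)^(344/231) + 578·(1/2)^(172/231)
      = 122.88 + 205.89 + 344.97 ≈ 673.75 μg.

674 μg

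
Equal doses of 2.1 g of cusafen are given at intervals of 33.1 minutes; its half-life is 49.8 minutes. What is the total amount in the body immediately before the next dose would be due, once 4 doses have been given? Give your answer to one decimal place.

3.0 g

The 4 doses were given 132.4, 99.3, 66.2, 33.1 minutes ago.
Total = 2.1·(1/2)^(132.4/49.8) + 2.1·(1/2)^(99.3/49.8) + 2.1·(1/2)^(66.2/49.8) + 2.1·(1/2)^(33.1/49.8)
      = 0.33258 + 0.5272 + 0.83571 + 1.3248 ≈ 3.0202 g.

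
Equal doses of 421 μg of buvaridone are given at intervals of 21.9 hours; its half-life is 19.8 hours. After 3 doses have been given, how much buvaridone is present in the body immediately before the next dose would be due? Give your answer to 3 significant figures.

The 3 doses were given 65.7, 43.8, 21.9 hours ago.
Total = 421·(1/2)^(65.7/19.8) + 421·(1/2)^(43.8/19.8) + 421·(1/2)^(21.9/19.8)
      = 42.209 + 90.859 + 195.58 ≈ 328.65 μg.

329 μg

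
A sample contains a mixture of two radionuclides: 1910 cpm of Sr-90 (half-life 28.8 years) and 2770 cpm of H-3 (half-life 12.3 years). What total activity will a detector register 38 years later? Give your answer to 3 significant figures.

1090 cpm

Sr-90: 1910 × (1/2)^(38/28.8) = 1910 × (1/2)^1.3194 ≈ 765.32 cpm.
H-3: 2770 × (1/2)^(38/12.3) = 2770 × (1/2)^3.0894 ≈ 325.44 cpm.
Total = 765.32 + 325.44 ≈ 1090.8 cpm.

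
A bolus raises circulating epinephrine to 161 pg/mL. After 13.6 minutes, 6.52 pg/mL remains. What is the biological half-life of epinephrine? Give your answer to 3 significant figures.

2.94 minutes

A/A₀ = 6.52/161 ≈ 0.040497.
n = log₂(24.693) ≈ 4.626 half-lives elapsed in 13.6 minutes.
t½ = 13.6/4.626 ≈ 2.9399 minutes.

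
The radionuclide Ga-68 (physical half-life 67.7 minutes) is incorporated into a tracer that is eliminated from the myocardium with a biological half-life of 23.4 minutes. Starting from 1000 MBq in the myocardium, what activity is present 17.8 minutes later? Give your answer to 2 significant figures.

1/t_eff = 1/t_phys + 1/t_biol = 1/67.7 + 1/23.4 = 0.057506 per minute.
t_eff = 67.7 × 23.4 / (67.7 + 23.4) ≈ 17.389 minutes.
Remaining = 1000 × (1/2)^(17.8/17.389) = 1000 × (1/2)^1.0236 ≈ 491.88 MBq.

490 MBq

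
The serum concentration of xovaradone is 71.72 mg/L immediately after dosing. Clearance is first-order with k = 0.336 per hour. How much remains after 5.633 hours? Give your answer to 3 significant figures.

t½ = ln 2 / k = 0.69315 / 0.336 ≈ 2.0629 hours.
Number of half-lives: n = 5.633/2.0629 ≈ 2.7306.
Remaining = 71.72 × (1/2)^2.7306 = 71.72 × 0.15067 ≈ 10.806 mg/L.

10.8 mg/L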